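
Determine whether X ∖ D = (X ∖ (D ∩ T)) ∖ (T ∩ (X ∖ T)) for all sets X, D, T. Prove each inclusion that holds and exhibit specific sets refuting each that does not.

The sets are not equal: only the forward inclusion holds.

(⊆) Let x ∈ X ∖ D. Then either x ∈ X and x ∉ D, T; or x ∈ X ∩ T and x ∉ D. In each case x ∈ (X ∖ (D ∩ T)) ∖ (T ∩ (X ∖ T)), so X ∖ D ⊆ (X ∖ (D ∩ T)) ∖ (T ∩ (X ∖ T)).

(⊇) This inclusion fails. Take X = {1}, D = {1}, T = ∅; then 1 ∈ (X ∖ (D ∩ T)) ∖ (T ∩ (X ∖ T)) but 1 ∉ X ∖ D.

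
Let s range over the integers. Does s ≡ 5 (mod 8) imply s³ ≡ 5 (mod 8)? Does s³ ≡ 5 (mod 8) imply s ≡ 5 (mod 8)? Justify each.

(⇒) Suppose s ≡ 5 (mod 8). Write s = 8j + 5. Then (8j + 5)³ = 512j³ + 960j² + 600j + 125 = 8(64j³ + 120j² + 75j + 15) + 5, so s³ ≡ 5 (mod 8).

(⇐) Conversely, suppose s³ ≡ 5 (mod 8). The only residue r in {0, …, 7} with r³ ≡ 5 (mod 8) is r = 5, so s ≡ 5 (mod 8).

The biconditional holds.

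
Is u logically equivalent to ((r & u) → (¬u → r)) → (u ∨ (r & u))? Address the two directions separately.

Both implications hold.

Forward direction. Assume the antecedent. If u is true, the consequent reduces to true regardless of the other variables. If u is false, the antecedent cannot hold. Either way the consequent holds.

Converse. Assume the antecedent. If u is true, u reduces to true regardless of the other variables. If u is false, the antecedent cannot hold. Either way u holds.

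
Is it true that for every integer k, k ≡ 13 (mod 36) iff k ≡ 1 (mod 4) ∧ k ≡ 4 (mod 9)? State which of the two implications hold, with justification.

The biconditional holds.

Forward direction. Suppose k ≡ 13 (mod 36); write k = 36j + 13. Since 4 ∣ 36, reducing mod 4 gives k ≡ 13 ≡ 1 (mod 4); since 9 ∣ 36, reducing mod 9 gives k ≡ 13 ≡ 4 (mod 9).

Converse. If k ≡ 1 (mod 4) and k ≡ 4 (mod 9), then by the Chinese remainder theorem k ≡ 13 (mod 36). This is exactly k ≡ 13 (mod 36).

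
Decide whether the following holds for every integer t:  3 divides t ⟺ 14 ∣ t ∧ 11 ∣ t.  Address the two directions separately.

Both directions fail.

(⇒) This fails: take t = 3. Certainly 3 ∣ 3, but 14 ∤ 3.

(⇐) This fails: take t = 154. Both 14 ∣ 154 and 11 ∣ 154, yet 154 is not a multiple of 3 (since 154 = 51·3 + 1), so 3 ∤ 154.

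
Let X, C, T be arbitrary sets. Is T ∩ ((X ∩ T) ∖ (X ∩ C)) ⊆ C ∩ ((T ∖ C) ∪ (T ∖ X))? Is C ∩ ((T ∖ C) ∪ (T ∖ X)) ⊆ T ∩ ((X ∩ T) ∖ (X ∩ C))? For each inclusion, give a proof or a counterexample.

(⊆) fails and (⊇) fails.

(⟹) This inclusion fails. Take X = {1}, C = ∅, T = {1}; then 1 ∈ T ∩ ((X ∩ T) ∖ (X ∩ C)) but 1 ∉ C ∩ ((T ∖ C) ∪ (T ∖ X)).

(⟸) This inclusion fails. Take X = ∅, C = {1}, T = {1}; then 1 ∈ C ∩ ((T ∖ C) ∪ (T ∖ X)) but 1 ∉ T ∩ ((X ∩ T) ∖ (X ∩ C)).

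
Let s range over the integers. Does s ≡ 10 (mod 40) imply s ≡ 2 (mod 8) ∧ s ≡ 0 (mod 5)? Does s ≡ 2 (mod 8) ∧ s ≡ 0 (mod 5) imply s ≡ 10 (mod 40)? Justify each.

Forward direction. Suppose s ≡ 10 (mod 40); write s = 40j + 10. Since 8 ∣ 40, reducing mod 8 gives s ≡ 10 ≡ 2 (mod 8); since 5 ∣ 40, reducing mod 5 gives s ≡ 10 ≡ 0 (mod 5).

Converse. If s ≡ 2 (mod 8) and s ≡ 0 (mod 5), then by the Chinese remainder theorem s ≡ 10 (mod 40). This is exactly s ≡ 10 (mod 40).

Both implications hold.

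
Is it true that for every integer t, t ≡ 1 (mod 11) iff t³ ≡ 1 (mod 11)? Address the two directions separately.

[⇒] Suppose t ≡ 1 (mod 11). Write t = 11j + 1. Then (11j + 1)³ = 1331j³ + 363j² + 33j + 1 = 11(121j³ + 33j² + 3j) + 1, so t³ ≡ 1 (mod 11).

[⇐] For the converse, argue contrapositively. If t ≢ 1 (mod 11), then t is congruent to one of 0, 2, 3, 4, 5, 6, 7, 8, 9, 10 modulo 11, and these give t³ ≡ 0, 8, 5, 9, 4, 7, 2, 6, 3, 10 respectively — never 1.

Both directions hold.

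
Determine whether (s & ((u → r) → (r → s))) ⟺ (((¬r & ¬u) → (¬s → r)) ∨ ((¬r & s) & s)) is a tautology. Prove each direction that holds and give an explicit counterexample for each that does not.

(⟹) Assume the antecedent. If u is true, the consequent reduces to true regardless of the other variables. If u is false, the antecedent forces (u = F, r = F, s = T) or (u = F, r = T, s = T), and the consequent holds there. Either way the consequent holds.

(⟸) This fails. Under u = T, r = F, s = F, the left side is false but the right side is true.

Only the forward implication holds.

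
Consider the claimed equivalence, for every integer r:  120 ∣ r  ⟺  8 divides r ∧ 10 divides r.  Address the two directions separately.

Not equivalent: only (⇒) holds.

(→) If 120 ∣ r, write r = 120q. Since 120 = 15·8, r = 8·(15q), so 8 ∣ r; and since 120 = 12·10, r = 10·(12q), so 10 ∣ r.

(←) This fails: take r = 40. Both 8 ∣ 40 and 10 ∣ 40, yet 40 is not a multiple of 120 (since 40 = 0·120 + 40), so 120 ∤ 40.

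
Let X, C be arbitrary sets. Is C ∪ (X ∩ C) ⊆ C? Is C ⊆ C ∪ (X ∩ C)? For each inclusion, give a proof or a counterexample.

Both inclusions hold; the sets are equal.

(⊆) Let x ∈ C ∪ (X ∩ C). Then either x ∈ C and x ∉ X; or x ∈ X ∩ C. In each case x ∈ C, so C ∪ (X ∩ C) ⊆ C.

(⊇) Let x ∈ C. Then either x ∈ C and x ∉ X; or x ∈ X ∩ C. In each case x ∈ C ∪ (X ∩ C), so C ⊆ C ∪ (X ∩ C).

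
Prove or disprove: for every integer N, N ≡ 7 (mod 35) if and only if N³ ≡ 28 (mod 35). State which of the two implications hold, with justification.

[⇒] Suppose N ≡ 7 (mod 35). Write N = 35j + 7. Then (35j + 7)³ = 42875j³ + 25725j² + 5145j + 343 = 35(1225j³ + 735j² + 147j + 9) + 28, so N³ ≡ 28 (mod 35).

[⇐] Conversely, suppose N³ ≡ 28 (mod 35). The only residue r in {0, …, 34} with r³ ≡ 28 (mod 35) is r = 7, so N ≡ 7 (mod 35).

Both directions hold; the statement is true.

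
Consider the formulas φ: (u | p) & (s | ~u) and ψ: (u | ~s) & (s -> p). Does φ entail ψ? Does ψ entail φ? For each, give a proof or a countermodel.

Neither implication holds.

[⇒] This fails. Under p = T, s = T, u = F, the left side is true but the right side is false.

[⇐] This fails. Under p = F, s = F, u = F, the left side is false but the right side is true.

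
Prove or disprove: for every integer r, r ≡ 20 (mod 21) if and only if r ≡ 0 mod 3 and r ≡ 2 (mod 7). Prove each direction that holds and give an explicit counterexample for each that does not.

(→) This fails: r = 20 gives 20 ≡ 20 (mod 21) but 20 ≡ 2 (mod 3), so the conjunction on the right does not hold.

(←) This fails: r = 9 satisfies both congruences on the right (9 ≡ 0 mod 3 and 9 ≡ 2 mod 7) yet 9 ≡ 9 (mod 21), not 20.

Neither direction holds.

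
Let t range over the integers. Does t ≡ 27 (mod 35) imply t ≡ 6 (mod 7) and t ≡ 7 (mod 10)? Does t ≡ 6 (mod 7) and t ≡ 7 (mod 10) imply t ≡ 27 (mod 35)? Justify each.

Not equivalent: only (⇐) holds.

[⇒] This fails: t = 62 gives 62 ≡ 27 (mod 35) but 62 ≡ 2 (mod 10), so the conjunction on the right does not hold.

[⇐] Conversely, if t ≡ 6 (mod 7) and t ≡ 7 (mod 10), then by the Chinese remainder theorem t ≡ 27 (mod 70). Since 27 ≡ 27 (mod 35) and 35 ∣ 70, we get t ≡ 27 (mod 35).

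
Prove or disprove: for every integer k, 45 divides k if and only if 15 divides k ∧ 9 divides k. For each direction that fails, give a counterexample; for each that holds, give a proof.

(⇐) Suppose 15 ∣ k and 9 ∣ k. Any common multiple of 15 and 9 is a multiple of their lcm; here lcm(15, 9) = 15·9/gcd(15, 9) = 135/3 = 45, so 45 ∣ k.

(⇒) If 45 ∣ k, write k = 45q. Since 45 = 3·15, k = 15·(3q), so 15 ∣ k; and since 45 = 5·9, k = 9·(5q), so 9 ∣ k.

Both implications hold.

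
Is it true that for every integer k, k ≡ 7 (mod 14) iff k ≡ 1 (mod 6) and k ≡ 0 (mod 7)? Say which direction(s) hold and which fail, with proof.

(⟹) This fails: k = 35 gives 35 ≡ 7 (mod 14) but 35 ≡ 5 (mod 6), so the conjunction on the right does not hold.

(⟸) Conversely, if k ≡ 1 (mod 6) and k ≡ 0 (mod 7), then by the Chinese remainder theorem k ≡ 7 (mod 42). Since 7 ≡ 7 (mod 14) and 14 ∣ 42, we get k ≡ 7 (mod 14).

(⇒) fails; (⇐) holds.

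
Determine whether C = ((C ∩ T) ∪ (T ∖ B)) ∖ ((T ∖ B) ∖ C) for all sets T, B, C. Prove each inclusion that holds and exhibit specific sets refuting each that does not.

The sets are not equal: only the reverse inclusion holds.

(⊆) This inclusion fails. Take T = ∅, B = ∅, C = {1}; then 1 ∈ C but 1 ∉ ((C ∩ T) ∪ (T ∖ B)) ∖ ((T ∖ B) ∖ C).

(⊇) Let x ∈ ((C ∩ T) ∪ (T ∖ B)) ∖ ((T ∖ B) ∖ C). Then either x ∈ T ∩ C and x ∉ B; or x ∈ T ∩ B ∩ C. In each case x ∈ C, so ((C ∩ T) ∪ (T ∖ B)) ∖ ((T ∖ B) ∖ C) ⊆ C.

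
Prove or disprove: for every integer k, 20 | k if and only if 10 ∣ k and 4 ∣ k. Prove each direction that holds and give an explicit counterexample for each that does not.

(⟹) If 20 ∣ k, write k = 20q. Since 20 = 2·10, k = 10·(2q), so 10 ∣ k; and since 20 = 5·4, k = 4·(5q), so 4 ∣ k.

(⟸) Suppose 10 ∣ k and 4 ∣ k. Any common multiple of 10 and 4 is a multiple of their lcm; here lcm(10, 4) = 10·4/gcd(10, 4) = 40/2 = 20, so 20 ∣ k.

Both directions hold.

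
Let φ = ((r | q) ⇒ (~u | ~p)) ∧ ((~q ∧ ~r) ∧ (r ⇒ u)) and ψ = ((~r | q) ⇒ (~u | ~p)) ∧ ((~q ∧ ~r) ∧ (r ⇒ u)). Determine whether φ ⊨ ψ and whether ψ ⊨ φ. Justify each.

Not equivalent: only (⇐) holds.

[⇒] This fails. Under q = F, p = T, r = F, u = T, the left side is true but the right side is false.

[⇐] Assume the antecedent. If p is true, the antecedent forces (q = F, p = T, r = F, u = F), and the consequent holds there. If p is false, the antecedent forces (q = F, p = F, r = F, u = F) or (q = F, p = F, r = F, u = T), and the consequent holds there. Either way the consequent holds.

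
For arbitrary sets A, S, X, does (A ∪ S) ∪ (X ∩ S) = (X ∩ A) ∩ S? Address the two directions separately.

Forward inclusion. This inclusion fails. Take A = {1}, S = ∅, X = ∅; then 1 ∈ (A ∪ S) ∪ (X ∩ S) but 1 ∉ (X ∩ A) ∩ S.

Reverse inclusion. Let x ∈ (X ∩ A) ∩ S. Then x ∈ A ∩ S ∩ X, from which x ∈ (A ∪ S) ∪ (X ∩ S).

The sets are not equal: only the reverse inclusion holds.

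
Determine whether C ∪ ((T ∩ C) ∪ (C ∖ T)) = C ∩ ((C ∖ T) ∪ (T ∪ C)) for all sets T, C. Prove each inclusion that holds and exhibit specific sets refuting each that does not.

The two sets are equal.

(⟹) Let x ∈ C ∪ ((T ∩ C) ∪ (C ∖ T)). Then either x ∈ C and x ∉ T; or x ∈ T ∩ C. In each case x ∈ C ∩ ((C ∖ T) ∪ (T ∪ C)), so C ∪ ((T ∩ C) ∪ (C ∖ T)) ⊆ C ∩ ((C ∖ T) ∪ (T ∪ C)).

(⟸) Let x ∈ C ∩ ((C ∖ T) ∪ (T ∪ C)). Then either x ∈ C and x ∉ T; or x ∈ T ∩ C. In each case x ∈ C ∪ ((T ∩ C) ∪ (C ∖ T)), so C ∩ ((C ∖ T) ∪ (T ∪ C)) ⊆ C ∪ ((T ∩ C) ∪ (C ∖ T)).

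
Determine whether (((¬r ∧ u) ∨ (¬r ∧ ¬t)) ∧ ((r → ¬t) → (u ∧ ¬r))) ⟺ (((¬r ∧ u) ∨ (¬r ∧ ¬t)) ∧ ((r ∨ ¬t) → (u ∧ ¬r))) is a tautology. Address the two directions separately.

Equivalent; both directions hold.

(⟸) Assume the antecedent. If u is true, the antecedent forces (u = T, r = F, t = F) or (u = T, r = F, t = T), and the consequent holds there. If u is false, the antecedent cannot hold. Either way the consequent holds.

(⟹) Assume the antecedent. If u is true, the antecedent forces (u = T, r = F, t = F) or (u = T, r = F, t = T), and the consequent holds there. If u is false, the antecedent cannot hold. Either way the consequent holds.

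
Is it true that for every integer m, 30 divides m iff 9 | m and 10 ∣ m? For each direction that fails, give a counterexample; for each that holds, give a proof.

(⇒) fails; (⇐) holds.

(⇒) This fails: take m = 30. Certainly 30 ∣ 30, but 9 ∤ 30.

(⇐) Suppose 9 ∣ m and 10 ∣ m. Any common multiple of 9 and 10 is a multiple of their lcm; here gcd(9, 10) = 1, so lcm(9, 10) = 9·10 = 90, so 90 ∣ m. Since 30 ∣ 90, it follows that 30 ∣ m.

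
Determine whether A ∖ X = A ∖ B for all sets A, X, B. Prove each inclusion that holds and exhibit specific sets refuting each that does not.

(⊆) fails and (⊇) fails.

Forward inclusion. This inclusion fails. Take A = {1}, X = ∅, B = {1}; then 1 ∈ A ∖ X but 1 ∉ A ∖ B.

Reverse inclusion. This inclusion fails. Take A = {1}, X = {1}, B = ∅; then 1 ∈ A ∖ B but 1 ∉ A ∖ X.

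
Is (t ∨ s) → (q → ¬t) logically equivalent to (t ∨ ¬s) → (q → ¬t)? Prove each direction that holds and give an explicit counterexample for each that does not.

(⟹) Assume the antecedent. If t is true, the antecedent forces (s = F, t = T, q = F) or (s = T, t = T, q = F), and (t ∨ ¬s) → (q → ¬t) holds there. If t is false, (t ∨ ¬s) → (q → ¬t) reduces to true regardless of the other variables. Either way (t ∨ ¬s) → (q → ¬t) holds.

(⟸) Assume the antecedent. If t is true, the antecedent forces (s = F, t = T, q = F) or (s = T, t = T, q = F), and (t ∨ s) → (q → ¬t) holds there. If t is false, (t ∨ s) → (q → ¬t) reduces to true regardless of the other variables. Either way (t ∨ s) → (q → ¬t) holds.

Both directions hold; the statement is true.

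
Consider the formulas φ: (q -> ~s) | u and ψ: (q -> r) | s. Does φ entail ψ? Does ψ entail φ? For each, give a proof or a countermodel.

(⇒) This fails. Under q = T, u = F, s = F, r = F, the left side is true but the right side is false.

(⇐) This fails. Under q = T, u = F, s = T, r = F, the left side is false but the right side is true.

Neither implication holds.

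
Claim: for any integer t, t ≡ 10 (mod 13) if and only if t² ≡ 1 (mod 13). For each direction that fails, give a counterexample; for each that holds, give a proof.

Neither implication holds.

Forward direction. This fails: take t = 10. Then 10 ≡ 10 (mod 13), but 10² = 100 ≡ 9 (mod 13), not 1.

Converse. This fails: take t = 1. Then 1² = 1 ≡ 1 (mod 13), yet 1 ≡ 1 (mod 13), not 10.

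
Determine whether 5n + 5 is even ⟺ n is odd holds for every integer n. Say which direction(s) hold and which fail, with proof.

The biconditional holds.

Forward direction. Suppose 5n + 5 is even. Since 5 is odd, 5n and n have the same parity, so 5n + 5 ≡ n + 5 (mod 2). As 5 is odd, 5n + 5 is even exactly when n is odd. Thus n is odd.

Converse. Suppose n is odd; write n = 2j + 1. Then 5n + 5 = 5·(2j + 1) + 5 = 2·5j + 10, which is even.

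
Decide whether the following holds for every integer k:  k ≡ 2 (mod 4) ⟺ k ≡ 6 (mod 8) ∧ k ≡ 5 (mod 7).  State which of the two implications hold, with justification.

The forward direction fails; the converse holds.

(⇒) This fails: k = 2 gives 2 ≡ 2 (mod 4) but 2 ≡ 2 (mod 8), so the conjunction on the right does not hold.

(⇐) Conversely, if k ≡ 6 (mod 8) and k ≡ 5 (mod 7), then by the Chinese remainder theorem k ≡ 54 (mod 56). Since 54 ≡ 2 (mod 4) and 4 ∣ 56, we get k ≡ 2 (mod 4).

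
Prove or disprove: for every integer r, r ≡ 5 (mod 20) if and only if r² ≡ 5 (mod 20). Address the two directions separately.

The forward direction holds; the converse fails.

[⇒] Suppose r ≡ 5 (mod 20). Write r = 20j + 5. Then (20j + 5)² = 400j² + 200j + 25 = 20(20j² + 10j + 1) + 5, so r² ≡ 5 (mod 20).

[⇐] This fails: take r = 15. Then 15² = 225 ≡ 5 (mod 20), yet 15 ≡ 15 (mod 20), not 5.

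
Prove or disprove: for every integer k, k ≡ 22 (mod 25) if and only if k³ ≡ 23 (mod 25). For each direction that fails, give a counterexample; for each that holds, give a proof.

(⇒) Suppose k ≡ 22 (mod 25). Write k = 25j + 22. Then (25j + 22)³ = 15625j³ + 41250j² + 36300j + 10648 = 25(625j³ + 1650j² + 1452j + 425) + 23, so k³ ≡ 23 (mod 25).

(⇐) Conversely, suppose k³ ≡ 23 (mod 25). The only residue r in {0, …, 24} with r³ ≡ 23 (mod 25) is r = 22, so k ≡ 22 (mod 25).

Equivalent; both directions hold.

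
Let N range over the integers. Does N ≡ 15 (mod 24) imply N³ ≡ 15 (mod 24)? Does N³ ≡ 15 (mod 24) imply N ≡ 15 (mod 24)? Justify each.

(→) Suppose N ≡ 15 (mod 24). Write N = 24j + 15. Then (24j + 15)³ = 13824j³ + 25920j² + 16200j + 3375 = 24(576j³ + 1080j² + 675j + 140) + 15, so N³ ≡ 15 (mod 24).

(←) Conversely, suppose N³ ≡ 15 (mod 24). The only residue r in {0, …, 23} with r³ ≡ 15 (mod 24) is r = 15, so N ≡ 15 (mod 24).

Equivalent; both directions hold.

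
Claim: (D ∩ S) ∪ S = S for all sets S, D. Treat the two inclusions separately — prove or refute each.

(⊇) Let x ∈ S. Then either x ∈ S and x ∉ D; or x ∈ S ∩ D. In each case x ∈ (D ∩ S) ∪ S, so S ⊆ (D ∩ S) ∪ S.

(⊆) Let x ∈ (D ∩ S) ∪ S. Then either x ∈ S and x ∉ D; or x ∈ S ∩ D. In each case x ∈ S, so (D ∩ S) ∪ S ⊆ S.

Both inclusions hold; the sets are equal.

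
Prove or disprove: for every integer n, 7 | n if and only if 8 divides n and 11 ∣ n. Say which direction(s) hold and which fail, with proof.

Neither implication holds.

[⇒] This fails: take n = 7. Certainly 7 ∣ 7, but 8 ∤ 7.

[⇐] This fails: take n = 88. Both 8 ∣ 88 and 11 ∣ 88, yet 88 is not a multiple of 7 (since 88 = 12·7 + 4), so 7 ∤ 88.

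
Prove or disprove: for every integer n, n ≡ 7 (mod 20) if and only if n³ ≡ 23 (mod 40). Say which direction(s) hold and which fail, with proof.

Forward direction. This fails: take n = 27. Then 27 ≡ 7 (mod 20), but 27³ = 19683 ≡ 3 (mod 40), not 23.

Converse. The residues r modulo 40 with r³ ≡ 23 (mod 40) are exactly {7}, and each is ≡ 7 (mod 20).

The forward direction fails; the converse holds.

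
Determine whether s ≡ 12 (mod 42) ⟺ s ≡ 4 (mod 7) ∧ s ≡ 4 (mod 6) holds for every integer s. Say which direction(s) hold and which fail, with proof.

(⇒) fails and (⇐) fails.

(→) This fails: s = 12 gives 12 ≡ 12 (mod 42) but 12 ≡ 5 (mod 7), so the conjunction on the right does not hold.

(←) This fails: s = 4 satisfies both congruences on the right (4 ≡ 4 mod 7 and 4 ≡ 4 mod 6) yet 4 ≡ 4 (mod 42), not 12.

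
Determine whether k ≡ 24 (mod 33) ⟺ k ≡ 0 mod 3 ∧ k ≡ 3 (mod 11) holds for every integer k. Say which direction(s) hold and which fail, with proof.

Forward direction. This fails: k = 24 gives 24 ≡ 24 (mod 33) but 24 ≡ 2 (mod 11), so the conjunction on the right does not hold.

Converse. This fails: k = 3 satisfies both congruences on the right (3 ≡ 0 mod 3 and 3 ≡ 3 mod 11) yet 3 ≡ 3 (mod 33), not 24.

Neither direction holds.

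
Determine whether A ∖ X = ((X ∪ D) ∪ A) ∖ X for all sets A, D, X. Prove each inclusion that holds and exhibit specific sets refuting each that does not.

Forward inclusion. Let x ∈ A ∖ X. Then either x ∈ A and x ∉ D, X; or x ∈ A ∩ D and x ∉ X. In each case x ∈ ((X ∪ D) ∪ A) ∖ X, so A ∖ X ⊆ ((X ∪ D) ∪ A) ∖ X.

Reverse inclusion. This inclusion fails. Take A = ∅, D = {1}, X = ∅; then 1 ∈ ((X ∪ D) ∪ A) ∖ X but 1 ∉ A ∖ X.

The sets are not equal: only the forward inclusion holds.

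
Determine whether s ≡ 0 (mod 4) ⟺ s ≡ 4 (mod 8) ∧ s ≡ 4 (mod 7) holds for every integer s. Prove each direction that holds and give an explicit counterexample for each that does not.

Only the converse holds.

(⟹) This fails: s = 0 gives 0 ≡ 0 (mod 4) but 0 ≡ 0 (mod 8), so the conjunction on the right does not hold.

(⟸) Conversely, if s ≡ 4 (mod 8) and s ≡ 4 (mod 7), then by the Chinese remainder theorem s ≡ 4 (mod 56). Since 4 ≡ 0 (mod 4) and 4 ∣ 56, we get s ≡ 0 (mod 4).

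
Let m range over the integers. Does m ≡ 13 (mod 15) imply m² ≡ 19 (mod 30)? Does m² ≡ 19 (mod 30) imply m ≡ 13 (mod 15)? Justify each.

(→) This fails: take m = 28. Then 28 ≡ 13 (mod 15), but 28² = 784 ≡ 4 (mod 30), not 19.

(←) This fails: take m = 7. Then 7² = 49 ≡ 19 (mod 30), yet 7 ≡ 7 (mod 15), not 13.

Neither implication holds.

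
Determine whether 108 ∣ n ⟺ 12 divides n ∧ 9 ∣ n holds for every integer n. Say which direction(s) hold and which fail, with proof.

The forward direction holds; the converse fails.

(⟸) This fails: take n = 36. Both 12 ∣ 36 and 9 ∣ 36, yet 36 is not a multiple of 108 (since 36 = 0·108 + 36), so 108 ∤ 36.

(⟹) If 108 ∣ n, write n = 108q. Since 108 = 9·12, n = 12·(9q), so 12 ∣ n; and since 108 = 12·9, n = 9·(12q), so 9 ∣ n.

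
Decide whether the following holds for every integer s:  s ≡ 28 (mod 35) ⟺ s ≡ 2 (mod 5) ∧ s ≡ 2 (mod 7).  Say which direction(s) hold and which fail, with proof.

[⇒] This fails: s = 28 gives 28 ≡ 28 (mod 35) but 28 ≡ 3 (mod 5), so the conjunction on the right does not hold.

[⇐] This fails: s = 2 satisfies both congruences on the right (2 ≡ 2 mod 5 and 2 ≡ 2 mod 7) yet 2 ≡ 2 (mod 35), not 28.

(⇒) fails and (⇐) fails.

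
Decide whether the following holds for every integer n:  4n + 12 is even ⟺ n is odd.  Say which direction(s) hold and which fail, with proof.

(→) This fails: take n = 0. Then 4n + 12 = 12, which is even, yet n = 0 is even, not odd.

(←) Suppose n is odd. Since 4 is even, 4n is even for every n, so 4n + 12 has the same parity as 12, which is even. Hence 4n + 12 is even.

The forward direction fails; the converse holds.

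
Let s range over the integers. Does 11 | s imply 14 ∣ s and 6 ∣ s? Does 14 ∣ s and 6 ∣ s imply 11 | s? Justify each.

Neither direction holds.

(⇒) This fails: take s = 11. Certainly 11 ∣ 11, but 14 ∤ 11.

(⇐) This fails: take s = 42. Both 14 ∣ 42 and 6 ∣ 42, yet 42 is not a multiple of 11 (since 42 = 3·11 + 9), so 11 ∤ 42.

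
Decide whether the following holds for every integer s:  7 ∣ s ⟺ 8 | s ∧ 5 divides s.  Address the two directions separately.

Both directions fail.

(⇒) This fails: take s = 7. Certainly 7 ∣ 7, but 8 ∤ 7.

(⇐) This fails: take s = 40. Both 8 ∣ 40 and 5 ∣ 40, yet 40 is not a multiple of 7 (since 40 = 5·7 + 5), so 7 ∤ 40.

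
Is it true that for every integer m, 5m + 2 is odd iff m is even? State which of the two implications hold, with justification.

Both directions fail.

(⟹) This fails: m = 7 gives 5m + 2 = 37, which is odd, but 7 is odd, not even.

(⟸) This also fails: m = 0 is even, but 5m + 2 = 2 is even, not odd.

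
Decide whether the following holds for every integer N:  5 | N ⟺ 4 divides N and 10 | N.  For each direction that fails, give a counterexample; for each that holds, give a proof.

Only the converse holds.

(⟸) Suppose 4 ∣ N and 10 ∣ N. Any common multiple of 4 and 10 is a multiple of their lcm; here lcm(4, 10) = 4·10/gcd(4, 10) = 40/2 = 20, so 20 ∣ N. Since 5 ∣ 20, it follows that 5 ∣ N.

(⟹) This fails: take N = 5. Certainly 5 ∣ 5, but 4 ∤ 5.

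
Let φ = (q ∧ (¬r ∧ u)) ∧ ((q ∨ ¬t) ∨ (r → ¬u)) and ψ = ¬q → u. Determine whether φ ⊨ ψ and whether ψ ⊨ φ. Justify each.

(⇒) Assume the antecedent. If t is true, the antecedent forces (t = T, q = T, r = F, u = T), and ¬q → u holds there. If t is false, the antecedent forces (t = F, q = T, r = F, u = T), and ¬q → u holds there. Either way ¬q → u holds.

(⇐) This fails. Under t = F, q = T, r = F, u = F, the left side is false but the right side is true.

Only the forward direction holds.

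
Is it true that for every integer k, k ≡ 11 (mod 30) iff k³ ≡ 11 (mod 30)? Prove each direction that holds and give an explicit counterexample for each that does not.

(⟹) Suppose k ≡ 11 (mod 30). Write k = 30j + 11. Then (30j + 11)³ = 27000j³ + 29700j² + 10890j + 1331 = 30(900j³ + 990j² + 363j + 44) + 11, so k³ ≡ 11 (mod 30).

(⟸) Conversely, suppose k³ ≡ 11 (mod 30). The only residue r in {0, …, 29} with r³ ≡ 11 (mod 30) is r = 11, so k ≡ 11 (mod 30).

The biconditional holds.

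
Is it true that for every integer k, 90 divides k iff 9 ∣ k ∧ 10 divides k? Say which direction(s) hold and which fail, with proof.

Both directions hold; the statement is true.

[⇒] If 90 ∣ k, write k = 90q. Since 90 = 10·9, k = 9·(10q), so 9 ∣ k; and since 90 = 9·10, k = 10·(9q), so 10 ∣ k.

[⇐] Suppose 9 ∣ k and 10 ∣ k. Any common multiple of 9 and 10 is a multiple of their lcm; here gcd(9, 10) = 1, so lcm(9, 10) = 9·10 = 90, so 90 ∣ k.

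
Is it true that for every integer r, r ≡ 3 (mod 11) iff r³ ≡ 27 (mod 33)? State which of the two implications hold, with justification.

(←) The residues r modulo 33 with r³ ≡ 27 (mod 33) are exactly {3}, and each is ≡ 3 (mod 11).

(→) This fails: take r = 14. Then 14 ≡ 3 (mod 11), but 14³ = 2744 ≡ 5 (mod 33), not 27.

Only the reverse direction holds.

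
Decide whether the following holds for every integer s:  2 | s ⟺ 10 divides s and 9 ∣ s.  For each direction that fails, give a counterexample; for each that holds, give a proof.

Only the converse holds.

Forward direction. This fails: take s = 2. Certainly 2 ∣ 2, but 10 ∤ 2.

Converse. Suppose 10 ∣ s and 9 ∣ s. Any common multiple of 10 and 9 is a multiple of their lcm; here gcd(10, 9) = 1, so lcm(10, 9) = 10·9 = 90, so 90 ∣ s. Since 2 ∣ 90, it follows that 2 ∣ s.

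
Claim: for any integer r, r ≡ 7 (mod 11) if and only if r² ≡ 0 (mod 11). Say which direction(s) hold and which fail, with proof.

(⇒) fails and (⇐) fails.

(⇒) This fails: take r = 7. Then 7 ≡ 7 (mod 11), but 7² = 49 ≡ 5 (mod 11), not 0.

(⇐) This fails: take r = 0. Then 0² = 0 ≡ 0 (mod 11), yet 0 ≡ 0 (mod 11), not 7.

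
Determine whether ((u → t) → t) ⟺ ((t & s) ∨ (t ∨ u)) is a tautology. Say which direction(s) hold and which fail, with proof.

The biconditional holds.

(⟹) Assume the antecedent. If t is true, (t & s) ∨ (t ∨ u) reduces to true regardless of the other variables. If t is false, the antecedent forces (t = F, u = T, s = F) or (t = F, u = T, s = T), and (t & s) ∨ (t ∨ u) holds there. Either way (t & s) ∨ (t ∨ u) holds.

(⟸) Assume the antecedent. If t is true, (u → t) → t reduces to true regardless of the other variables. If t is false, the antecedent forces (t = F, u = T, s = F) or (t = F, u = T, s = T), and (u → t) → t holds there. Either way (u → t) → t holds.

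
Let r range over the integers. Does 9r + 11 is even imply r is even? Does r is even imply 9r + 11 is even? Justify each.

(⇒) fails and (⇐) fails.

(→) This fails: r = 7 gives 9r + 11 = 74, which is even, but 7 is odd, not even.

(←) This also fails: r = 4 is even, but 9r + 11 = 47 is odd, not even.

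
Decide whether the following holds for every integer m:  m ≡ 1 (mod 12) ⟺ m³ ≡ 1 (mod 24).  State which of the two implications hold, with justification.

Not equivalent: only (⇐) holds.

(⟹) This fails: take m = 13. Then 13 ≡ 1 (mod 12), but 13³ = 2197 ≡ 13 (mod 24), not 1.

(⟸) Conversely, the residues r modulo 24 with r³ ≡ 1 (mod 24) are exactly {1}, and each is ≡ 1 (mod 12).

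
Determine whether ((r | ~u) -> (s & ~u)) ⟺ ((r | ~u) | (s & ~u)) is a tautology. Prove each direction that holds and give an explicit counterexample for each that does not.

(⟹) This fails. Under s = F, u = T, r = F, the left side is true but the right side is false.

(⟸) This fails. Under s = F, u = F, r = F, the left side is false but the right side is true.

Both directions fail.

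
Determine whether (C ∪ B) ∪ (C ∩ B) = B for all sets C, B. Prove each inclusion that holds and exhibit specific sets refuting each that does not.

The sets are not equal: only the reverse inclusion holds.

(⊆) This inclusion fails. Take C = {1}, B = ∅; then 1 ∈ (C ∪ B) ∪ (C ∩ B) but 1 ∉ B.

(⊇) Let x ∈ B. Then either x ∈ B and x ∉ C; or x ∈ C ∩ B. In each case x ∈ (C ∪ B) ∪ (C ∩ B), so B ⊆ (C ∪ B) ∪ (C ∩ B).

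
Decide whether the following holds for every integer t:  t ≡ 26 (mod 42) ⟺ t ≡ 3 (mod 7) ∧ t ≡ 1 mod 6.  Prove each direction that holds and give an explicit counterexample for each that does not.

(⇒) This fails: t = 26 gives 26 ≡ 26 (mod 42) but 26 ≡ 5 (mod 7), so the conjunction on the right does not hold.

(⇐) This fails: t = 31 satisfies both congruences on the right (31 ≡ 3 mod 7 and 31 ≡ 1 mod 6) yet 31 ≡ 31 (mod 42), not 26.

(⇒) fails and (⇐) fails.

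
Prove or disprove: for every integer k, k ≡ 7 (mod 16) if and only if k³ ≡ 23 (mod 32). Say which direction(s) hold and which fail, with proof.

(⟹) This fails: take k = 23. Then 23 ≡ 7 (mod 16), but 23³ = 12167 ≡ 7 (mod 32), not 23.

(⟸) Conversely, the residues r modulo 32 with r³ ≡ 23 (mod 32) are exactly {7}, and each is ≡ 7 (mod 16).

Only the reverse direction holds.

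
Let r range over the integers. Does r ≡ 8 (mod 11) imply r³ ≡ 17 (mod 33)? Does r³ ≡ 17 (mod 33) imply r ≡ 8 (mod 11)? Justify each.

(⟹) This fails: take r = 19. Then 19 ≡ 8 (mod 11), but 19³ = 6859 ≡ 28 (mod 33), not 17.

(⟸) Conversely, the residues r modulo 33 with r³ ≡ 17 (mod 33) are exactly {8}, and each is ≡ 8 (mod 11).

Only the reverse direction holds.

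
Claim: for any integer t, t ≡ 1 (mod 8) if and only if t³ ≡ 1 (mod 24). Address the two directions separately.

(→) This fails: take t = 9. Then 9 ≡ 1 (mod 8), but 9³ = 729 ≡ 9 (mod 24), not 1.

(←) Conversely, the residues r modulo 24 with r³ ≡ 1 (mod 24) are exactly {1}, and each is ≡ 1 (mod 8).

Only the converse holds.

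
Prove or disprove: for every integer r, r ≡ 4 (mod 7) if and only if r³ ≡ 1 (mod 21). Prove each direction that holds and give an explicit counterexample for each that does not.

Forward direction. This fails: take r = 11. Then 11 ≡ 4 (mod 7), but 11³ = 1331 ≡ 8 (mod 21), not 1.

Converse. This fails: take r = 1. Then 1³ = 1 ≡ 1 (mod 21), yet 1 ≡ 1 (mod 7), not 4.

Neither implication holds.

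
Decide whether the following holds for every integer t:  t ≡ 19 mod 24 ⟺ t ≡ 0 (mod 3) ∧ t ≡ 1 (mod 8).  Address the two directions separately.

Neither implication holds.

Forward direction. This fails: t = 19 gives 19 ≡ 19 (mod 24) but 19 ≡ 1 (mod 3), so the conjunction on the right does not hold.

Converse. This fails: t = 9 satisfies both congruences on the right (9 ≡ 0 mod 3 and 9 ≡ 1 mod 8) yet 9 ≡ 9 (mod 24), not 19.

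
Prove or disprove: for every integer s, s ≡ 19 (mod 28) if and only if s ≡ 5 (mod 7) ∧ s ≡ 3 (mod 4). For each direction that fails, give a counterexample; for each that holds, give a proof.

(⟸) If s ≡ 5 (mod 7) and s ≡ 3 (mod 4), then by the Chinese remainder theorem s ≡ 19 (mod 28). This is exactly s ≡ 19 (mod 28).

(⟹) Suppose s ≡ 19 (mod 28); write s = 28j + 19. Since 7 ∣ 28, reducing mod 7 gives s ≡ 19 ≡ 5 (mod 7); since 4 ∣ 28, reducing mod 4 gives s ≡ 19 ≡ 3 (mod 4).

Equivalent; both directions hold.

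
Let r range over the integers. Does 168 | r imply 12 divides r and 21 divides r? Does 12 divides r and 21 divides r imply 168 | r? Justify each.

(⇒) holds; (⇐) fails.

[⇒] If 168 ∣ r, write r = 168q. Since 168 = 14·12, r = 12·(14q), so 12 ∣ r; and since 168 = 8·21, r = 21·(8q), so 21 ∣ r.

[⇐] This fails: take r = 84. Both 12 ∣ 84 and 21 ∣ 84, yet 84 is not a multiple of 168 (since 84 = 0·168 + 84), so 168 ∤ 84.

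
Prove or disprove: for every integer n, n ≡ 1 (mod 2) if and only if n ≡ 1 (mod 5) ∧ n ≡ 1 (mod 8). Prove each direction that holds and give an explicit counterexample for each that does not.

(→) This fails: n = 3 gives 3 ≡ 1 (mod 2) but 3 ≡ 3 (mod 5), so the conjunction on the right does not hold.

(←) Conversely, if n ≡ 1 (mod 5) and n ≡ 1 (mod 8), then by the Chinese remainder theorem n ≡ 1 (mod 40). Since 1 ≡ 1 (mod 2) and 2 ∣ 40, we get n ≡ 1 (mod 2).

The forward direction fails; the converse holds.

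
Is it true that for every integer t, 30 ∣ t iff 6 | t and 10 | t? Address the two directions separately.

(⇐) Suppose 6 ∣ t and 10 ∣ t. Any common multiple of 6 and 10 is a multiple of their lcm; here lcm(6, 10) = 6·10/gcd(6, 10) = 60/2 = 30, so 30 ∣ t.

(⇒) If 30 ∣ t, write t = 30q. Since 30 = 5·6, t = 6·(5q), so 6 ∣ t; and since 30 = 3·10, t = 10·(3q), so 10 ∣ t.

Equivalent; both directions hold.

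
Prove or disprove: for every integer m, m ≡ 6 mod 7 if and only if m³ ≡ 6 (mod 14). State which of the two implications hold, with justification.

Neither implication holds.

[⇒] This fails: take m = 13. Then 13 ≡ 6 (mod 7), but 13³ = 2197 ≡ 13 (mod 14), not 6.

[⇐] This fails: take m = 10. Then 10³ = 1000 ≡ 6 (mod 14), yet 10 ≡ 3 (mod 7), not 6.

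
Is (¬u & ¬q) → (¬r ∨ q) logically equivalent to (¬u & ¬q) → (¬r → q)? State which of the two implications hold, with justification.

[⇒] This fails. Under u = F, r = F, q = F, the left side is true but the right side is false.

[⇐] This fails. Under u = F, r = T, q = F, the left side is false but the right side is true.

Both directions fail.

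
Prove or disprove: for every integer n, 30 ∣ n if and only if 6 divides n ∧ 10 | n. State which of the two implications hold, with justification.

(⇒) If 30 ∣ n, write n = 30q. Since 30 = 5·6, n = 6·(5q), so 6 ∣ n; and since 30 = 3·10, n = 10·(3q), so 10 ∣ n.

(⇐) Suppose 6 ∣ n and 10 ∣ n. Any common multiple of 6 and 10 is a multiple of their lcm; here lcm(6, 10) = 6·10/gcd(6, 10) = 60/2 = 30, so 30 ∣ n.

Both implications hold.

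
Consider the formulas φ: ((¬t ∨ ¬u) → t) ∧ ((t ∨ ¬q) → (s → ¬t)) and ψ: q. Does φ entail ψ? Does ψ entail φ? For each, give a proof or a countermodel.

(⇒) fails and (⇐) fails.

(⇒) This fails. Under s = F, u = F, q = F, t = T, the left side is true but the right side is false.

(⇐) This fails. Under s = F, u = F, q = T, t = F, the left side is false but the right side is true.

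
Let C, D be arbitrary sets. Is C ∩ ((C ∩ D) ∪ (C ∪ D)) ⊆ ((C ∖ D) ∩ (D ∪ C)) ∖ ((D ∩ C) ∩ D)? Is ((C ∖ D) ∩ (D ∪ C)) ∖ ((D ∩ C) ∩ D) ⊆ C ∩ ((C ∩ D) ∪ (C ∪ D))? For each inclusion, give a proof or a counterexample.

Reverse inclusion. Let x ∈ ((C ∖ D) ∩ (D ∪ C)) ∖ ((D ∩ C) ∩ D). Then x ∈ C and x ∉ D, from which x ∈ C ∩ ((C ∩ D) ∪ (C ∪ D)).

Forward inclusion. This inclusion fails. Take C = {1}, D = {1}; then 1 ∈ C ∩ ((C ∩ D) ∪ (C ∪ D)) but 1 ∉ ((C ∖ D) ∩ (D ∪ C)) ∖ ((D ∩ C) ∩ D).

The sets are not equal: only the reverse inclusion holds.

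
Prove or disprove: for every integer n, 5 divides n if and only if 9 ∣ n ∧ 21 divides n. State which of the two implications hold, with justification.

Both directions fail.

(⟹) This fails: take n = 5. Certainly 5 ∣ 5, but 9 ∤ 5.

(⟸) This fails: take n = 63. Both 9 ∣ 63 and 21 ∣ 63, yet 63 is not a multiple of 5 (since 63 = 12·5 + 3), so 5 ∤ 63.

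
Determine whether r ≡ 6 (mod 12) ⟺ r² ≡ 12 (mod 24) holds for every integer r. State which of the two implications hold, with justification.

(⇒) Suppose r ≡ 6 (mod 12). Working modulo 24, r ∈ {6, 18}; for each such r, r² ≡ 12 (mod 24).

(⇐) Conversely, the residues r modulo 24 with r² ≡ 12 (mod 24) are exactly {6, 18}, and each is ≡ 6 (mod 12).

The biconditional holds.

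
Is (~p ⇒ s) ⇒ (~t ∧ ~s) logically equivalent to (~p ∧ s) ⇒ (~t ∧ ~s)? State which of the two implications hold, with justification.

Only the forward direction holds.

(⇒) Assume the antecedent. If p is true, (~p ∧ s) ⇒ (~t ∧ ~s) reduces to true regardless of the other variables. If p is false, the antecedent forces (p = F, t = F, s = F) or (p = F, t = T, s = F), and (~p ∧ s) ⇒ (~t ∧ ~s) holds there. Either way (~p ∧ s) ⇒ (~t ∧ ~s) holds.

(⇐) This fails. Under p = T, t = T, s = F, the left side is false but the right side is true.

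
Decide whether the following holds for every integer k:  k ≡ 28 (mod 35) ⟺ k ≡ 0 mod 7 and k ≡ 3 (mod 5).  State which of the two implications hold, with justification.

(⟹) Suppose k ≡ 28 (mod 35); write k = 35j + 28. Since 7 ∣ 35, reducing mod 7 gives k ≡ 28 ≡ 0 (mod 7); since 5 ∣ 35, reducing mod 5 gives k ≡ 28 ≡ 3 (mod 5).

(⟸) Conversely, if k ≡ 0 (mod 7) and k ≡ 3 (mod 5), then by the Chinese remainder theorem k ≡ 28 (mod 35). This is exactly k ≡ 28 (mod 35).

The biconditional holds.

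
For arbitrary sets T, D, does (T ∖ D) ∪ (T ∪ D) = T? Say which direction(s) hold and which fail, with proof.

(⊆) This inclusion fails. Take T = ∅, D = {1}; then 1 ∈ (T ∖ D) ∪ (T ∪ D) but 1 ∉ T.

(⊇) Let x ∈ T. Then either x ∈ T and x ∉ D; or x ∈ T ∩ D. In each case x ∈ (T ∖ D) ∪ (T ∪ D), so T ⊆ (T ∖ D) ∪ (T ∪ D).

Only the reverse inclusion holds.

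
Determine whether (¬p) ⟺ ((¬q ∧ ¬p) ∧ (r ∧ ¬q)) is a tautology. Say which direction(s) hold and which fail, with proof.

(⇒) This fails. Under r = F, q = F, p = F, the left side is true but the right side is false.

(⇐) Assume the antecedent. If r is true, the antecedent forces (r = T, q = F, p = F), and ¬p holds there. If r is false, the antecedent cannot hold. Either way ¬p holds.

The forward direction fails; the converse holds.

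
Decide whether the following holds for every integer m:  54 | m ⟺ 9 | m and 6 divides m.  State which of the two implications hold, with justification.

The forward direction holds; the converse fails.

[⇒] If 54 ∣ m, write m = 54q. Since 54 = 6·9, m = 9·(6q), so 9 ∣ m; and since 54 = 9·6, m = 6·(9q), so 6 ∣ m.

[⇐] This fails: take m = 18. Both 9 ∣ 18 and 6 ∣ 18, yet 18 is not a multiple of 54 (since 18 = 0·54 + 18), so 54 ∤ 18.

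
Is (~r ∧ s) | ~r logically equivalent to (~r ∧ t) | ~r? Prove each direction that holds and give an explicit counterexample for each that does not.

[⇒] Assume the antecedent. If r is true, the antecedent cannot hold. If r is false, (~r ∧ t) | ~r reduces to true regardless of the other variables. Either way (~r ∧ t) | ~r holds.

[⇐] Assume the antecedent. If r is true, the antecedent cannot hold. If r is false, (~r ∧ s) | ~r reduces to true regardless of the other variables. Either way (~r ∧ s) | ~r holds.

Both directions hold.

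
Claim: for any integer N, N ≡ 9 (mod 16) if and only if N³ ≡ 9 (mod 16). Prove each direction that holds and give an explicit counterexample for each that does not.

Both implications hold.

Converse. Suppose N³ ≡ 9 (mod 16). The only residue r in {0, …, 15} with r³ ≡ 9 (mod 16) is r = 9, so N ≡ 9 (mod 16).

Forward direction. Suppose N ≡ 9 (mod 16). Write N = 16j + 9. Then (16j + 9)³ = 4096j³ + 6912j² + 3888j + 729 = 16(256j³ + 432j² + 243j + 45) + 9, so N³ ≡ 9 (mod 16).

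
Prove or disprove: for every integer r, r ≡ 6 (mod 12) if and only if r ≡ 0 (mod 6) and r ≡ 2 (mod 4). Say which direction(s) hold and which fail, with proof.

(⟸) If r ≡ 0 (mod 6) and r ≡ 2 (mod 4), then by the Chinese remainder theorem r ≡ 6 (mod 12). This is exactly r ≡ 6 (mod 12).

(⟹) Suppose r ≡ 6 (mod 12); write r = 12j + 6. Since 6 ∣ 12, reducing mod 6 gives r ≡ 6 ≡ 0 (mod 6); since 4 ∣ 12, reducing mod 4 gives r ≡ 6 ≡ 2 (mod 4).

Both implications hold.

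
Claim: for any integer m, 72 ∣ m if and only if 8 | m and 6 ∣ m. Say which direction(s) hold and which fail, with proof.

(⇒) holds; (⇐) fails.

[⇐] This fails: take m = 24. Both 8 ∣ 24 and 6 ∣ 24, yet 24 is not a multiple of 72 (since 24 = 0·72 + 24), so 72 ∤ 24.

[⇒] If 72 ∣ m, write m = 72q. Since 72 = 9·8, m = 8·(9q), so 8 ∣ m; and since 72 = 12·6, m = 6·(12q), so 6 ∣ m.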